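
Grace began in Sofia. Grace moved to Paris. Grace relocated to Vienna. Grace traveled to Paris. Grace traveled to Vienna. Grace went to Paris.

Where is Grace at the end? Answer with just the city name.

Answer: Paris

Derivation:
Tracking Grace's location:
Start: Grace is in Sofia.
After move 1: Sofia -> Paris. Grace is in Paris.
After move 2: Paris -> Vienna. Grace is in Vienna.
After move 3: Vienna -> Paris. Grace is in Paris.
After move 4: Paris -> Vienna. Grace is in Vienna.
After move 5: Vienna -> Paris. Grace is in Paris.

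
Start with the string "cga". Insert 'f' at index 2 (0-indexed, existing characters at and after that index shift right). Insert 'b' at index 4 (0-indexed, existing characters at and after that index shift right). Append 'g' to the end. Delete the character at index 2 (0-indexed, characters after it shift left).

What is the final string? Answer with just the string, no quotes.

Applying each edit step by step:
Start: "cga"
Op 1 (insert 'f' at idx 2): "cga" -> "cgfa"
Op 2 (insert 'b' at idx 4): "cgfa" -> "cgfab"
Op 3 (append 'g'): "cgfab" -> "cgfabg"
Op 4 (delete idx 2 = 'f'): "cgfabg" -> "cgabg"

Answer: cgabg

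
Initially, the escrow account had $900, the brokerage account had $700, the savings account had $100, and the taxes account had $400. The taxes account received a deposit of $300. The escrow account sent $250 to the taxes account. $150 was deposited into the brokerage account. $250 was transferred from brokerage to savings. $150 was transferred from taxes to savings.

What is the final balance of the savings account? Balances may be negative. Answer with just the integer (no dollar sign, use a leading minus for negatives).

Tracking account balances step by step:
Start: escrow=900, brokerage=700, savings=100, taxes=400
Event 1 (deposit 300 to taxes): taxes: 400 + 300 = 700. Balances: escrow=900, brokerage=700, savings=100, taxes=700
Event 2 (transfer 250 escrow -> taxes): escrow: 900 - 250 = 650, taxes: 700 + 250 = 950. Balances: escrow=650, brokerage=700, savings=100, taxes=950
Event 3 (deposit 150 to brokerage): brokerage: 700 + 150 = 850. Balances: escrow=650, brokerage=850, savings=100, taxes=950
Event 4 (transfer 250 brokerage -> savings): brokerage: 850 - 250 = 600, savings: 100 + 250 = 350. Balances: escrow=650, brokerage=600, savings=350, taxes=950
Event 5 (transfer 150 taxes -> savings): taxes: 950 - 150 = 800, savings: 350 + 150 = 500. Balances: escrow=650, brokerage=600, savings=500, taxes=800

Final balance of savings: 500

Answer: 500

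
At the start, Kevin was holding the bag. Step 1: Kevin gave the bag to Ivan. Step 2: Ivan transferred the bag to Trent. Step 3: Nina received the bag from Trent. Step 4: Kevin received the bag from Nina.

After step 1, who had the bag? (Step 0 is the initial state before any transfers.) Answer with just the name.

Answer: Ivan

Derivation:
Tracking the bag holder through step 1:
After step 0 (start): Kevin
After step 1: Ivan

At step 1, the holder is Ivan.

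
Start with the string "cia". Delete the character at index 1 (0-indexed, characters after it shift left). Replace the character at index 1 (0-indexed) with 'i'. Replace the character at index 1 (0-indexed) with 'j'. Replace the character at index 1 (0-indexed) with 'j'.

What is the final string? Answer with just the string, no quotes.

Applying each edit step by step:
Start: "cia"
Op 1 (delete idx 1 = 'i'): "cia" -> "ca"
Op 2 (replace idx 1: 'a' -> 'i'): "ca" -> "ci"
Op 3 (replace idx 1: 'i' -> 'j'): "ci" -> "cj"
Op 4 (replace idx 1: 'j' -> 'j'): "cj" -> "cj"

Answer: cj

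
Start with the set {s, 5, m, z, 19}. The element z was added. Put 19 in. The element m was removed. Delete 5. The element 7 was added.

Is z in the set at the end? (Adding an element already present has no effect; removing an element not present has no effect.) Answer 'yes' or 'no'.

Answer: yes

Derivation:
Tracking the set through each operation:
Start: {19, 5, m, s, z}
Event 1 (add z): already present, no change. Set: {19, 5, m, s, z}
Event 2 (add 19): already present, no change. Set: {19, 5, m, s, z}
Event 3 (remove m): removed. Set: {19, 5, s, z}
Event 4 (remove 5): removed. Set: {19, s, z}
Event 5 (add 7): added. Set: {19, 7, s, z}

Final set: {19, 7, s, z} (size 4)
z is in the final set.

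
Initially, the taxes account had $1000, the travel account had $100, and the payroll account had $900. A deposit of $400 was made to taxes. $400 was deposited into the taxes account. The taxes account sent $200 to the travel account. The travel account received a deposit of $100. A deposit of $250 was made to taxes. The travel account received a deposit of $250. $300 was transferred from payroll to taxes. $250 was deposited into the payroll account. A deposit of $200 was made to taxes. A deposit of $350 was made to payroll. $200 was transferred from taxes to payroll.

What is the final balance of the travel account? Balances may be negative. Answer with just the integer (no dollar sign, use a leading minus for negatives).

Answer: 650

Derivation:
Tracking account balances step by step:
Start: taxes=1000, travel=100, payroll=900
Event 1 (deposit 400 to taxes): taxes: 1000 + 400 = 1400. Balances: taxes=1400, travel=100, payroll=900
Event 2 (deposit 400 to taxes): taxes: 1400 + 400 = 1800. Balances: taxes=1800, travel=100, payroll=900
Event 3 (transfer 200 taxes -> travel): taxes: 1800 - 200 = 1600, travel: 100 + 200 = 300. Balances: taxes=1600, travel=300, payroll=900
Event 4 (deposit 100 to travel): travel: 300 + 100 = 400. Balances: taxes=1600, travel=400, payroll=900
Event 5 (deposit 250 to taxes): taxes: 1600 + 250 = 1850. Balances: taxes=1850, travel=400, payroll=900
Event 6 (deposit 250 to travel): travel: 400 + 250 = 650. Balances: taxes=1850, travel=650, payroll=900
Event 7 (transfer 300 payroll -> taxes): payroll: 900 - 300 = 600, taxes: 1850 + 300 = 2150. Balances: taxes=2150, travel=650, payroll=600
Event 8 (deposit 250 to payroll): payroll: 600 + 250 = 850. Balances: taxes=2150, travel=650, payroll=850
Event 9 (deposit 200 to taxes): taxes: 2150 + 200 = 2350. Balances: taxes=2350, travel=650, payroll=850
Event 10 (deposit 350 to payroll): payroll: 850 + 350 = 1200. Balances: taxes=2350, travel=650, payroll=1200
Event 11 (transfer 200 taxes -> payroll): taxes: 2350 - 200 = 2150, payroll: 1200 + 200 = 1400. Balances: taxes=2150, travel=650, payroll=1400

Final balance of travel: 650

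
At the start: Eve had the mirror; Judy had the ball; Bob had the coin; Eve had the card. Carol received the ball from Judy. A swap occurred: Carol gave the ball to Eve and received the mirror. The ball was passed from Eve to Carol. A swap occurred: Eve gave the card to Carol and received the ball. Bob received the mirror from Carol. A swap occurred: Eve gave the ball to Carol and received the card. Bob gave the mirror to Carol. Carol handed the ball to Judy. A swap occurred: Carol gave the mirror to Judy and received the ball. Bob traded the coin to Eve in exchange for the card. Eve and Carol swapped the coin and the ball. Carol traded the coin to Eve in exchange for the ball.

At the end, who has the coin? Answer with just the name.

Tracking all object holders:
Start: mirror:Eve, ball:Judy, coin:Bob, card:Eve
Event 1 (give ball: Judy -> Carol). State: mirror:Eve, ball:Carol, coin:Bob, card:Eve
Event 2 (swap ball<->mirror: now ball:Eve, mirror:Carol). State: mirror:Carol, ball:Eve, coin:Bob, card:Eve
Event 3 (give ball: Eve -> Carol). State: mirror:Carol, ball:Carol, coin:Bob, card:Eve
Event 4 (swap card<->ball: now card:Carol, ball:Eve). State: mirror:Carol, ball:Eve, coin:Bob, card:Carol
Event 5 (give mirror: Carol -> Bob). State: mirror:Bob, ball:Eve, coin:Bob, card:Carol
Event 6 (swap ball<->card: now ball:Carol, card:Eve). State: mirror:Bob, ball:Carol, coin:Bob, card:Eve
Event 7 (give mirror: Bob -> Carol). State: mirror:Carol, ball:Carol, coin:Bob, card:Eve
Event 8 (give ball: Carol -> Judy). State: mirror:Carol, ball:Judy, coin:Bob, card:Eve
Event 9 (swap mirror<->ball: now mirror:Judy, ball:Carol). State: mirror:Judy, ball:Carol, coin:Bob, card:Eve
Event 10 (swap coin<->card: now coin:Eve, card:Bob). State: mirror:Judy, ball:Carol, coin:Eve, card:Bob
Event 11 (swap coin<->ball: now coin:Carol, ball:Eve). State: mirror:Judy, ball:Eve, coin:Carol, card:Bob
Event 12 (swap coin<->ball: now coin:Eve, ball:Carol). State: mirror:Judy, ball:Carol, coin:Eve, card:Bob

Final state: mirror:Judy, ball:Carol, coin:Eve, card:Bob
The coin is held by Eve.

Answer: Eve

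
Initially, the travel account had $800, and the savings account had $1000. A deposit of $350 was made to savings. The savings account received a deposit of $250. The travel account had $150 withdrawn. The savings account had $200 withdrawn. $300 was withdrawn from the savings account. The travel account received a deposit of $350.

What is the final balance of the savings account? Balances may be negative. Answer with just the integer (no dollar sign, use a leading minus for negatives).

Tracking account balances step by step:
Start: travel=800, savings=1000
Event 1 (deposit 350 to savings): savings: 1000 + 350 = 1350. Balances: travel=800, savings=1350
Event 2 (deposit 250 to savings): savings: 1350 + 250 = 1600. Balances: travel=800, savings=1600
Event 3 (withdraw 150 from travel): travel: 800 - 150 = 650. Balances: travel=650, savings=1600
Event 4 (withdraw 200 from savings): savings: 1600 - 200 = 1400. Balances: travel=650, savings=1400
Event 5 (withdraw 300 from savings): savings: 1400 - 300 = 1100. Balances: travel=650, savings=1100
Event 6 (deposit 350 to travel): travel: 650 + 350 = 1000. Balances: travel=1000, savings=1100

Final balance of savings: 1100

Answer: 1100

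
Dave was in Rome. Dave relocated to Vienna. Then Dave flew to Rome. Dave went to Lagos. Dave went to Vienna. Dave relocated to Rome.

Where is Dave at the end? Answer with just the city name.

Answer: Rome

Derivation:
Tracking Dave's location:
Start: Dave is in Rome.
After move 1: Rome -> Vienna. Dave is in Vienna.
After move 2: Vienna -> Rome. Dave is in Rome.
After move 3: Rome -> Lagos. Dave is in Lagos.
After move 4: Lagos -> Vienna. Dave is in Vienna.
After move 5: Vienna -> Rome. Dave is in Rome.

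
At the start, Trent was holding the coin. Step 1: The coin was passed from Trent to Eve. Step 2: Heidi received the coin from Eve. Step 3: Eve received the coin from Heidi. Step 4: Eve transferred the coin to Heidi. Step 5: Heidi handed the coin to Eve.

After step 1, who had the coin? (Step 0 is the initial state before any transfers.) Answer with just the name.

Answer: Eve

Derivation:
Tracking the coin holder through step 1:
After step 0 (start): Trent
After step 1: Eve

At step 1, the holder is Eve.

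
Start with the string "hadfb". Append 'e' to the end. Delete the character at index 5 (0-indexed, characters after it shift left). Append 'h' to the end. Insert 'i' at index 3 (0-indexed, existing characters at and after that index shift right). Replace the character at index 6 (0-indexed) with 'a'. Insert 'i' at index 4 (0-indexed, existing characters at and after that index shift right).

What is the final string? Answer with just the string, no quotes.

Answer: hadiifba

Derivation:
Applying each edit step by step:
Start: "hadfb"
Op 1 (append 'e'): "hadfb" -> "hadfbe"
Op 2 (delete idx 5 = 'e'): "hadfbe" -> "hadfb"
Op 3 (append 'h'): "hadfb" -> "hadfbh"
Op 4 (insert 'i' at idx 3): "hadfbh" -> "hadifbh"
Op 5 (replace idx 6: 'h' -> 'a'): "hadifbh" -> "hadifba"
Op 6 (insert 'i' at idx 4): "hadifba" -> "hadiifba"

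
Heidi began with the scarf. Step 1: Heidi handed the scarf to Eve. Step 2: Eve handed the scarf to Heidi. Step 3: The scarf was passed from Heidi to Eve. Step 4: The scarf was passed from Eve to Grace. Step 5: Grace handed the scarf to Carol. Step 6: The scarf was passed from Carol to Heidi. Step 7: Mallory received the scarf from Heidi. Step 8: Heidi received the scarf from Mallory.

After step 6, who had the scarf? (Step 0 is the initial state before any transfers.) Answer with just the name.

Answer: Heidi

Derivation:
Tracking the scarf holder through step 6:
After step 0 (start): Heidi
After step 1: Eve
After step 2: Heidi
After step 3: Eve
After step 4: Grace
After step 5: Carol
After step 6: Heidi

At step 6, the holder is Heidi.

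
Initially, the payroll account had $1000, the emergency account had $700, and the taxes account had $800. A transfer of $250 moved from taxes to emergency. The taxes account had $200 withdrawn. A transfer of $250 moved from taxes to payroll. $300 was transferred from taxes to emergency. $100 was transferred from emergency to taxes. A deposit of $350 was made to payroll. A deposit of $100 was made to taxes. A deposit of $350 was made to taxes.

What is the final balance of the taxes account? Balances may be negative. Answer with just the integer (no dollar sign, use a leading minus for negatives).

Tracking account balances step by step:
Start: payroll=1000, emergency=700, taxes=800
Event 1 (transfer 250 taxes -> emergency): taxes: 800 - 250 = 550, emergency: 700 + 250 = 950. Balances: payroll=1000, emergency=950, taxes=550
Event 2 (withdraw 200 from taxes): taxes: 550 - 200 = 350. Balances: payroll=1000, emergency=950, taxes=350
Event 3 (transfer 250 taxes -> payroll): taxes: 350 - 250 = 100, payroll: 1000 + 250 = 1250. Balances: payroll=1250, emergency=950, taxes=100
Event 4 (transfer 300 taxes -> emergency): taxes: 100 - 300 = -200, emergency: 950 + 300 = 1250. Balances: payroll=1250, emergency=1250, taxes=-200
Event 5 (transfer 100 emergency -> taxes): emergency: 1250 - 100 = 1150, taxes: -200 + 100 = -100. Balances: payroll=1250, emergency=1150, taxes=-100
Event 6 (deposit 350 to payroll): payroll: 1250 + 350 = 1600. Balances: payroll=1600, emergency=1150, taxes=-100
Event 7 (deposit 100 to taxes): taxes: -100 + 100 = 0. Balances: payroll=1600, emergency=1150, taxes=0
Event 8 (deposit 350 to taxes): taxes: 0 + 350 = 350. Balances: payroll=1600, emergency=1150, taxes=350

Final balance of taxes: 350

Answer: 350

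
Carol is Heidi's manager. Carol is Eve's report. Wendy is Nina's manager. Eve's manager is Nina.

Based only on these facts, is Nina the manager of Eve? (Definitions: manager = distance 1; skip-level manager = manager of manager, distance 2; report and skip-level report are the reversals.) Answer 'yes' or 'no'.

Reconstructing the manager chain from the given facts:
  Wendy -> Nina -> Eve -> Carol -> Heidi
(each arrow means 'manager of the next')
Positions in the chain (0 = top):
  position of Wendy: 0
  position of Nina: 1
  position of Eve: 2
  position of Carol: 3
  position of Heidi: 4

Nina is at position 1, Eve is at position 2; signed distance (j - i) = 1.
'manager' requires j - i = 1. Actual distance is 1, so the relation HOLDS.

Answer: yes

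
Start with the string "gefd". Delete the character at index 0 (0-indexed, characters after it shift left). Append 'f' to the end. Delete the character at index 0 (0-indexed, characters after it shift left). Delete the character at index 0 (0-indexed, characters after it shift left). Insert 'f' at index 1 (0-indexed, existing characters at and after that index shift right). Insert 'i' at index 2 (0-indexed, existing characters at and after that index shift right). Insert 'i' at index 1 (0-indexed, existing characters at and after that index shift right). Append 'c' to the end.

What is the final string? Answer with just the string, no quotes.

Applying each edit step by step:
Start: "gefd"
Op 1 (delete idx 0 = 'g'): "gefd" -> "efd"
Op 2 (append 'f'): "efd" -> "efdf"
Op 3 (delete idx 0 = 'e'): "efdf" -> "fdf"
Op 4 (delete idx 0 = 'f'): "fdf" -> "df"
Op 5 (insert 'f' at idx 1): "df" -> "dff"
Op 6 (insert 'i' at idx 2): "dff" -> "dfif"
Op 7 (insert 'i' at idx 1): "dfif" -> "difif"
Op 8 (append 'c'): "difif" -> "dififc"

Answer: dififc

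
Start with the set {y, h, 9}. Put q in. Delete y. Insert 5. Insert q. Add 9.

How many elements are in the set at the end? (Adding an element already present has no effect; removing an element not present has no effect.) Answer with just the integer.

Answer: 4

Derivation:
Tracking the set through each operation:
Start: {9, h, y}
Event 1 (add q): added. Set: {9, h, q, y}
Event 2 (remove y): removed. Set: {9, h, q}
Event 3 (add 5): added. Set: {5, 9, h, q}
Event 4 (add q): already present, no change. Set: {5, 9, h, q}
Event 5 (add 9): already present, no change. Set: {5, 9, h, q}

Final set: {5, 9, h, q} (size 4)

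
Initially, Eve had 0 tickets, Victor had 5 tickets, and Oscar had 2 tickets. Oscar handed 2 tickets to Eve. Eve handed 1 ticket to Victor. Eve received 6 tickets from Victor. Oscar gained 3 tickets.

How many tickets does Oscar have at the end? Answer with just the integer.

Tracking counts step by step:
Start: Eve=0, Victor=5, Oscar=2
Event 1 (Oscar -> Eve, 2): Oscar: 2 -> 0, Eve: 0 -> 2. State: Eve=2, Victor=5, Oscar=0
Event 2 (Eve -> Victor, 1): Eve: 2 -> 1, Victor: 5 -> 6. State: Eve=1, Victor=6, Oscar=0
Event 3 (Victor -> Eve, 6): Victor: 6 -> 0, Eve: 1 -> 7. State: Eve=7, Victor=0, Oscar=0
Event 4 (Oscar +3): Oscar: 0 -> 3. State: Eve=7, Victor=0, Oscar=3

Oscar's final count: 3

Answer: 3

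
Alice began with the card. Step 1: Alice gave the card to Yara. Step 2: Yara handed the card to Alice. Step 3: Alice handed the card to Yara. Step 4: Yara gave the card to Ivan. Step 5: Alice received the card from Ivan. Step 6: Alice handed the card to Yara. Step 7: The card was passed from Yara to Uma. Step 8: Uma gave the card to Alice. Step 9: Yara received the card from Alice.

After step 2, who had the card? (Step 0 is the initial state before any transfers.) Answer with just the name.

Answer: Alice

Derivation:
Tracking the card holder through step 2:
After step 0 (start): Alice
After step 1: Yara
After step 2: Alice

At step 2, the holder is Alice.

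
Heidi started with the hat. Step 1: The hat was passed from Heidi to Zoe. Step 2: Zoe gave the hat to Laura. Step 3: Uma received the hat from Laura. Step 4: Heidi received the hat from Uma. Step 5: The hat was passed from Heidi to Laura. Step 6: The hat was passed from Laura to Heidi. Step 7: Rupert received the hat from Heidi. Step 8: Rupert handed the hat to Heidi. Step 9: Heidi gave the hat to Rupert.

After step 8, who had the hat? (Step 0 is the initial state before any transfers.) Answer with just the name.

Tracking the hat holder through step 8:
After step 0 (start): Heidi
After step 1: Zoe
After step 2: Laura
After step 3: Uma
After step 4: Heidi
After step 5: Laura
After step 6: Heidi
After step 7: Rupert
After step 8: Heidi

At step 8, the holder is Heidi.

Answer: Heidi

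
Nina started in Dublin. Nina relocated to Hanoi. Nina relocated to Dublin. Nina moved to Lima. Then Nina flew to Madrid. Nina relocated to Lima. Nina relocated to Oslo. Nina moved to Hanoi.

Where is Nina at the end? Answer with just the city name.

Answer: Hanoi

Derivation:
Tracking Nina's location:
Start: Nina is in Dublin.
After move 1: Dublin -> Hanoi. Nina is in Hanoi.
After move 2: Hanoi -> Dublin. Nina is in Dublin.
After move 3: Dublin -> Lima. Nina is in Lima.
After move 4: Lima -> Madrid. Nina is in Madrid.
After move 5: Madrid -> Lima. Nina is in Lima.
After move 6: Lima -> Oslo. Nina is in Oslo.
After move 7: Oslo -> Hanoi. Nina is in Hanoi.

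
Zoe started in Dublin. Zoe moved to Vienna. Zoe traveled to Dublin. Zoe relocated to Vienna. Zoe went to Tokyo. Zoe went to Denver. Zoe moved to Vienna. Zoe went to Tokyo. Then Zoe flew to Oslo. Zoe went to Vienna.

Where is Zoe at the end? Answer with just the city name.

Answer: Vienna

Derivation:
Tracking Zoe's location:
Start: Zoe is in Dublin.
After move 1: Dublin -> Vienna. Zoe is in Vienna.
After move 2: Vienna -> Dublin. Zoe is in Dublin.
After move 3: Dublin -> Vienna. Zoe is in Vienna.
After move 4: Vienna -> Tokyo. Zoe is in Tokyo.
After move 5: Tokyo -> Denver. Zoe is in Denver.
After move 6: Denver -> Vienna. Zoe is in Vienna.
After move 7: Vienna -> Tokyo. Zoe is in Tokyo.
After move 8: Tokyo -> Oslo. Zoe is in Oslo.
After move 9: Oslo -> Vienna. Zoe is in Vienna.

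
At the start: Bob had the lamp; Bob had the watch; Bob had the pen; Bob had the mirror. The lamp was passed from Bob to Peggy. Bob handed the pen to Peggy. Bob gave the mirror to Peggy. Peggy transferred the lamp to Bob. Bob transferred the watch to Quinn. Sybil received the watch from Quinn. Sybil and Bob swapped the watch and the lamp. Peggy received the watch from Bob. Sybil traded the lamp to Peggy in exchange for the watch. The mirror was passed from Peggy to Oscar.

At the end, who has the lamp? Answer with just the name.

Answer: Peggy

Derivation:
Tracking all object holders:
Start: lamp:Bob, watch:Bob, pen:Bob, mirror:Bob
Event 1 (give lamp: Bob -> Peggy). State: lamp:Peggy, watch:Bob, pen:Bob, mirror:Bob
Event 2 (give pen: Bob -> Peggy). State: lamp:Peggy, watch:Bob, pen:Peggy, mirror:Bob
Event 3 (give mirror: Bob -> Peggy). State: lamp:Peggy, watch:Bob, pen:Peggy, mirror:Peggy
Event 4 (give lamp: Peggy -> Bob). State: lamp:Bob, watch:Bob, pen:Peggy, mirror:Peggy
Event 5 (give watch: Bob -> Quinn). State: lamp:Bob, watch:Quinn, pen:Peggy, mirror:Peggy
Event 6 (give watch: Quinn -> Sybil). State: lamp:Bob, watch:Sybil, pen:Peggy, mirror:Peggy
Event 7 (swap watch<->lamp: now watch:Bob, lamp:Sybil). State: lamp:Sybil, watch:Bob, pen:Peggy, mirror:Peggy
Event 8 (give watch: Bob -> Peggy). State: lamp:Sybil, watch:Peggy, pen:Peggy, mirror:Peggy
Event 9 (swap lamp<->watch: now lamp:Peggy, watch:Sybil). State: lamp:Peggy, watch:Sybil, pen:Peggy, mirror:Peggy
Event 10 (give mirror: Peggy -> Oscar). State: lamp:Peggy, watch:Sybil, pen:Peggy, mirror:Oscar

Final state: lamp:Peggy, watch:Sybil, pen:Peggy, mirror:Oscar
The lamp is held by Peggy.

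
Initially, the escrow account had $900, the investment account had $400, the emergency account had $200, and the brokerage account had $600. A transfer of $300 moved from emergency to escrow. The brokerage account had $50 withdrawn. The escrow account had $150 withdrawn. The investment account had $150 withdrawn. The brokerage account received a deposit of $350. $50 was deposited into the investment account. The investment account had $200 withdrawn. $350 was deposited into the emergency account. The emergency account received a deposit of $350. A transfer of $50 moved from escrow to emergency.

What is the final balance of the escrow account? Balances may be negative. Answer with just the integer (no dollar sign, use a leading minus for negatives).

Answer: 1000

Derivation:
Tracking account balances step by step:
Start: escrow=900, investment=400, emergency=200, brokerage=600
Event 1 (transfer 300 emergency -> escrow): emergency: 200 - 300 = -100, escrow: 900 + 300 = 1200. Balances: escrow=1200, investment=400, emergency=-100, brokerage=600
Event 2 (withdraw 50 from brokerage): brokerage: 600 - 50 = 550. Balances: escrow=1200, investment=400, emergency=-100, brokerage=550
Event 3 (withdraw 150 from escrow): escrow: 1200 - 150 = 1050. Balances: escrow=1050, investment=400, emergency=-100, brokerage=550
Event 4 (withdraw 150 from investment): investment: 400 - 150 = 250. Balances: escrow=1050, investment=250, emergency=-100, brokerage=550
Event 5 (deposit 350 to brokerage): brokerage: 550 + 350 = 900. Balances: escrow=1050, investment=250, emergency=-100, brokerage=900
Event 6 (deposit 50 to investment): investment: 250 + 50 = 300. Balances: escrow=1050, investment=300, emergency=-100, brokerage=900
Event 7 (withdraw 200 from investment): investment: 300 - 200 = 100. Balances: escrow=1050, investment=100, emergency=-100, brokerage=900
Event 8 (deposit 350 to emergency): emergency: -100 + 350 = 250. Balances: escrow=1050, investment=100, emergency=250, brokerage=900
Event 9 (deposit 350 to emergency): emergency: 250 + 350 = 600. Balances: escrow=1050, investment=100, emergency=600, brokerage=900
Event 10 (transfer 50 escrow -> emergency): escrow: 1050 - 50 = 1000, emergency: 600 + 50 = 650. Balances: escrow=1000, investment=100, emergency=650, brokerage=900

Final balance of escrow: 1000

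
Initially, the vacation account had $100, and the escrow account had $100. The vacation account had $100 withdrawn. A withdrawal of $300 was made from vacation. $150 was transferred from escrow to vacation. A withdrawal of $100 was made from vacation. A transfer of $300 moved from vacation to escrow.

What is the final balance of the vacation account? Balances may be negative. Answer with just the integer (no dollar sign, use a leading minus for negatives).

Answer: -550

Derivation:
Tracking account balances step by step:
Start: vacation=100, escrow=100
Event 1 (withdraw 100 from vacation): vacation: 100 - 100 = 0. Balances: vacation=0, escrow=100
Event 2 (withdraw 300 from vacation): vacation: 0 - 300 = -300. Balances: vacation=-300, escrow=100
Event 3 (transfer 150 escrow -> vacation): escrow: 100 - 150 = -50, vacation: -300 + 150 = -150. Balances: vacation=-150, escrow=-50
Event 4 (withdraw 100 from vacation): vacation: -150 - 100 = -250. Balances: vacation=-250, escrow=-50
Event 5 (transfer 300 vacation -> escrow): vacation: -250 - 300 = -550, escrow: -50 + 300 = 250. Balances: vacation=-550, escrow=250

Final balance of vacation: -550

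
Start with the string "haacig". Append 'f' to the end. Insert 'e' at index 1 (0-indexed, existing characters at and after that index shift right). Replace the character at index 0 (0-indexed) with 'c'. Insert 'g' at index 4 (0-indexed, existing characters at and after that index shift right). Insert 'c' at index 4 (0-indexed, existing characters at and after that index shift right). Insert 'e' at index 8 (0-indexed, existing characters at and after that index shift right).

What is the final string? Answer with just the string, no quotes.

Answer: ceaacgciegf

Derivation:
Applying each edit step by step:
Start: "haacig"
Op 1 (append 'f'): "haacig" -> "haacigf"
Op 2 (insert 'e' at idx 1): "haacigf" -> "heaacigf"
Op 3 (replace idx 0: 'h' -> 'c'): "heaacigf" -> "ceaacigf"
Op 4 (insert 'g' at idx 4): "ceaacigf" -> "ceaagcigf"
Op 5 (insert 'c' at idx 4): "ceaagcigf" -> "ceaacgcigf"
Op 6 (insert 'e' at idx 8): "ceaacgcigf" -> "ceaacgciegf"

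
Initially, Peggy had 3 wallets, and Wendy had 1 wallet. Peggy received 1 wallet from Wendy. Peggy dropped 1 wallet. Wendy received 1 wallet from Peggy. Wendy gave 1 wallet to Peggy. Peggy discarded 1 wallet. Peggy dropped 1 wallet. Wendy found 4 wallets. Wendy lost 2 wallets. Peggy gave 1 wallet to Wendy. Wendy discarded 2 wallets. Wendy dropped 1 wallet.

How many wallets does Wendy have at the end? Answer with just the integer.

Tracking counts step by step:
Start: Peggy=3, Wendy=1
Event 1 (Wendy -> Peggy, 1): Wendy: 1 -> 0, Peggy: 3 -> 4. State: Peggy=4, Wendy=0
Event 2 (Peggy -1): Peggy: 4 -> 3. State: Peggy=3, Wendy=0
Event 3 (Peggy -> Wendy, 1): Peggy: 3 -> 2, Wendy: 0 -> 1. State: Peggy=2, Wendy=1
Event 4 (Wendy -> Peggy, 1): Wendy: 1 -> 0, Peggy: 2 -> 3. State: Peggy=3, Wendy=0
Event 5 (Peggy -1): Peggy: 3 -> 2. State: Peggy=2, Wendy=0
Event 6 (Peggy -1): Peggy: 2 -> 1. State: Peggy=1, Wendy=0
Event 7 (Wendy +4): Wendy: 0 -> 4. State: Peggy=1, Wendy=4
Event 8 (Wendy -2): Wendy: 4 -> 2. State: Peggy=1, Wendy=2
Event 9 (Peggy -> Wendy, 1): Peggy: 1 -> 0, Wendy: 2 -> 3. State: Peggy=0, Wendy=3
Event 10 (Wendy -2): Wendy: 3 -> 1. State: Peggy=0, Wendy=1
Event 11 (Wendy -1): Wendy: 1 -> 0. State: Peggy=0, Wendy=0

Wendy's final count: 0

Answer: 0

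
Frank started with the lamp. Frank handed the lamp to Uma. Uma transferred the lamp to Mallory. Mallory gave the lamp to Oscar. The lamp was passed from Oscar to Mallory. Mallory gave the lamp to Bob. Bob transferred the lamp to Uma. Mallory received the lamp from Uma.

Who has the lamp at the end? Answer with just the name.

Tracking the lamp through each event:
Start: Frank has the lamp.
After event 1: Uma has the lamp.
After event 2: Mallory has the lamp.
After event 3: Oscar has the lamp.
After event 4: Mallory has the lamp.
After event 5: Bob has the lamp.
After event 6: Uma has the lamp.
After event 7: Mallory has the lamp.

Answer: Mallory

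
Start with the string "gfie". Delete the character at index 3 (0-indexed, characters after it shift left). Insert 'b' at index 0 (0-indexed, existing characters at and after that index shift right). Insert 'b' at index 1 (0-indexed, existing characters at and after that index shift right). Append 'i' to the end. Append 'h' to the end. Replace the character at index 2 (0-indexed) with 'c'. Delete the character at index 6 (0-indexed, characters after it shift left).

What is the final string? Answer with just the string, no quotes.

Applying each edit step by step:
Start: "gfie"
Op 1 (delete idx 3 = 'e'): "gfie" -> "gfi"
Op 2 (insert 'b' at idx 0): "gfi" -> "bgfi"
Op 3 (insert 'b' at idx 1): "bgfi" -> "bbgfi"
Op 4 (append 'i'): "bbgfi" -> "bbgfii"
Op 5 (append 'h'): "bbgfii" -> "bbgfiih"
Op 6 (replace idx 2: 'g' -> 'c'): "bbgfiih" -> "bbcfiih"
Op 7 (delete idx 6 = 'h'): "bbcfiih" -> "bbcfii"

Answer: bbcfii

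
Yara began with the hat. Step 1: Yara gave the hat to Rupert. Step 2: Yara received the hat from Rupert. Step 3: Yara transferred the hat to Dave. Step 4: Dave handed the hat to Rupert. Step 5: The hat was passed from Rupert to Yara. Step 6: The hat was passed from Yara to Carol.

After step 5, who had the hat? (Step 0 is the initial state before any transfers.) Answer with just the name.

Answer: Yara

Derivation:
Tracking the hat holder through step 5:
After step 0 (start): Yara
After step 1: Rupert
After step 2: Yara
After step 3: Dave
After step 4: Rupert
After step 5: Yara

At step 5, the holder is Yara.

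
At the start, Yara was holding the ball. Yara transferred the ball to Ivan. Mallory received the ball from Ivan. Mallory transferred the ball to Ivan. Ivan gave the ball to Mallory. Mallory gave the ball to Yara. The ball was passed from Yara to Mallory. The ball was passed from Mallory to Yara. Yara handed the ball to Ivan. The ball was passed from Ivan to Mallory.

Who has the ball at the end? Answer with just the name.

Answer: Mallory

Derivation:
Tracking the ball through each event:
Start: Yara has the ball.
After event 1: Ivan has the ball.
After event 2: Mallory has the ball.
After event 3: Ivan has the ball.
After event 4: Mallory has the ball.
After event 5: Yara has the ball.
After event 6: Mallory has the ball.
After event 7: Yara has the ball.
After event 8: Ivan has the ball.
After event 9: Mallory has the ball.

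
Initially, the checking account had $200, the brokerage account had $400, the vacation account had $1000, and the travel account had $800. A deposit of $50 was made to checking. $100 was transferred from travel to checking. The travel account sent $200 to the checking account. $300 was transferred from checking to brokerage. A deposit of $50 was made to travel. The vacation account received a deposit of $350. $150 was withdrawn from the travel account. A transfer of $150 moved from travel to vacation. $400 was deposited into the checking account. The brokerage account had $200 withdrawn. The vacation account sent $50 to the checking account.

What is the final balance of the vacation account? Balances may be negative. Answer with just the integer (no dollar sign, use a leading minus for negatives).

Tracking account balances step by step:
Start: checking=200, brokerage=400, vacation=1000, travel=800
Event 1 (deposit 50 to checking): checking: 200 + 50 = 250. Balances: checking=250, brokerage=400, vacation=1000, travel=800
Event 2 (transfer 100 travel -> checking): travel: 800 - 100 = 700, checking: 250 + 100 = 350. Balances: checking=350, brokerage=400, vacation=1000, travel=700
Event 3 (transfer 200 travel -> checking): travel: 700 - 200 = 500, checking: 350 + 200 = 550. Balances: checking=550, brokerage=400, vacation=1000, travel=500
Event 4 (transfer 300 checking -> brokerage): checking: 550 - 300 = 250, brokerage: 400 + 300 = 700. Balances: checking=250, brokerage=700, vacation=1000, travel=500
Event 5 (deposit 50 to travel): travel: 500 + 50 = 550. Balances: checking=250, brokerage=700, vacation=1000, travel=550
Event 6 (deposit 350 to vacation): vacation: 1000 + 350 = 1350. Balances: checking=250, brokerage=700, vacation=1350, travel=550
Event 7 (withdraw 150 from travel): travel: 550 - 150 = 400. Balances: checking=250, brokerage=700, vacation=1350, travel=400
Event 8 (transfer 150 travel -> vacation): travel: 400 - 150 = 250, vacation: 1350 + 150 = 1500. Balances: checking=250, brokerage=700, vacation=1500, travel=250
Event 9 (deposit 400 to checking): checking: 250 + 400 = 650. Balances: checking=650, brokerage=700, vacation=1500, travel=250
Event 10 (withdraw 200 from brokerage): brokerage: 700 - 200 = 500. Balances: checking=650, brokerage=500, vacation=1500, travel=250
Event 11 (transfer 50 vacation -> checking): vacation: 1500 - 50 = 1450, checking: 650 + 50 = 700. Balances: checking=700, brokerage=500, vacation=1450, travel=250

Final balance of vacation: 1450

Answer: 1450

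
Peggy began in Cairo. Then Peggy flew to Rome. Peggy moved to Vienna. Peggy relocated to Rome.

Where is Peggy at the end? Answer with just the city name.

Tracking Peggy's location:
Start: Peggy is in Cairo.
After move 1: Cairo -> Rome. Peggy is in Rome.
After move 2: Rome -> Vienna. Peggy is in Vienna.
After move 3: Vienna -> Rome. Peggy is in Rome.

Answer: Rome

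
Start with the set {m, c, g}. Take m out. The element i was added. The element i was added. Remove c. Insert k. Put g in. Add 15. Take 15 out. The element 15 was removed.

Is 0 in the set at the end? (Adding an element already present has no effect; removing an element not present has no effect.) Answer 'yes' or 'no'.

Tracking the set through each operation:
Start: {c, g, m}
Event 1 (remove m): removed. Set: {c, g}
Event 2 (add i): added. Set: {c, g, i}
Event 3 (add i): already present, no change. Set: {c, g, i}
Event 4 (remove c): removed. Set: {g, i}
Event 5 (add k): added. Set: {g, i, k}
Event 6 (add g): already present, no change. Set: {g, i, k}
Event 7 (add 15): added. Set: {15, g, i, k}
Event 8 (remove 15): removed. Set: {g, i, k}
Event 9 (remove 15): not present, no change. Set: {g, i, k}

Final set: {g, i, k} (size 3)
0 is NOT in the final set.

Answer: no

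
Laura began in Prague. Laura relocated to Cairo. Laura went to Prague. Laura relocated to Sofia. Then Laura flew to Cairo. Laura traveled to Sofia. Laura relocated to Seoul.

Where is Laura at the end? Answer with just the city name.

Answer: Seoul

Derivation:
Tracking Laura's location:
Start: Laura is in Prague.
After move 1: Prague -> Cairo. Laura is in Cairo.
After move 2: Cairo -> Prague. Laura is in Prague.
After move 3: Prague -> Sofia. Laura is in Sofia.
After move 4: Sofia -> Cairo. Laura is in Cairo.
After move 5: Cairo -> Sofia. Laura is in Sofia.
After move 6: Sofia -> Seoul. Laura is in Seoul.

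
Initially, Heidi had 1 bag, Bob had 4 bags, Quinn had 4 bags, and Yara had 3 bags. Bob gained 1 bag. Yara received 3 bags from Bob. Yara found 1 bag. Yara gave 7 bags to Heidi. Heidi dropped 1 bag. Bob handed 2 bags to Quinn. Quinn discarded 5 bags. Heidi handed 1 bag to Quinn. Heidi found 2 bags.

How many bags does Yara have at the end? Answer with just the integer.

Answer: 0

Derivation:
Tracking counts step by step:
Start: Heidi=1, Bob=4, Quinn=4, Yara=3
Event 1 (Bob +1): Bob: 4 -> 5. State: Heidi=1, Bob=5, Quinn=4, Yara=3
Event 2 (Bob -> Yara, 3): Bob: 5 -> 2, Yara: 3 -> 6. State: Heidi=1, Bob=2, Quinn=4, Yara=6
Event 3 (Yara +1): Yara: 6 -> 7. State: Heidi=1, Bob=2, Quinn=4, Yara=7
Event 4 (Yara -> Heidi, 7): Yara: 7 -> 0, Heidi: 1 -> 8. State: Heidi=8, Bob=2, Quinn=4, Yara=0
Event 5 (Heidi -1): Heidi: 8 -> 7. State: Heidi=7, Bob=2, Quinn=4, Yara=0
Event 6 (Bob -> Quinn, 2): Bob: 2 -> 0, Quinn: 4 -> 6. State: Heidi=7, Bob=0, Quinn=6, Yara=0
Event 7 (Quinn -5): Quinn: 6 -> 1. State: Heidi=7, Bob=0, Quinn=1, Yara=0
Event 8 (Heidi -> Quinn, 1): Heidi: 7 -> 6, Quinn: 1 -> 2. State: Heidi=6, Bob=0, Quinn=2, Yara=0
Event 9 (Heidi +2): Heidi: 6 -> 8. State: Heidi=8, Bob=0, Quinn=2, Yara=0

Yara's final count: 0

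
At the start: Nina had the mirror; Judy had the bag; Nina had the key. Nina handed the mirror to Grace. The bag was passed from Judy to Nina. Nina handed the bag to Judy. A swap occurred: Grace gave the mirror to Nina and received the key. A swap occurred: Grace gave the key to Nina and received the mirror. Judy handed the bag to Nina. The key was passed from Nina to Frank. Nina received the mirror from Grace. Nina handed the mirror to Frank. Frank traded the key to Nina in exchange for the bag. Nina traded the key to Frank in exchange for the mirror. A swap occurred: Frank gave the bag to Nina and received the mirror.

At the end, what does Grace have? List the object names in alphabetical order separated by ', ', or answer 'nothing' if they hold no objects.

Answer: nothing

Derivation:
Tracking all object holders:
Start: mirror:Nina, bag:Judy, key:Nina
Event 1 (give mirror: Nina -> Grace). State: mirror:Grace, bag:Judy, key:Nina
Event 2 (give bag: Judy -> Nina). State: mirror:Grace, bag:Nina, key:Nina
Event 3 (give bag: Nina -> Judy). State: mirror:Grace, bag:Judy, key:Nina
Event 4 (swap mirror<->key: now mirror:Nina, key:Grace). State: mirror:Nina, bag:Judy, key:Grace
Event 5 (swap key<->mirror: now key:Nina, mirror:Grace). State: mirror:Grace, bag:Judy, key:Nina
Event 6 (give bag: Judy -> Nina). State: mirror:Grace, bag:Nina, key:Nina
Event 7 (give key: Nina -> Frank). State: mirror:Grace, bag:Nina, key:Frank
Event 8 (give mirror: Grace -> Nina). State: mirror:Nina, bag:Nina, key:Frank
Event 9 (give mirror: Nina -> Frank). State: mirror:Frank, bag:Nina, key:Frank
Event 10 (swap key<->bag: now key:Nina, bag:Frank). State: mirror:Frank, bag:Frank, key:Nina
Event 11 (swap key<->mirror: now key:Frank, mirror:Nina). State: mirror:Nina, bag:Frank, key:Frank
Event 12 (swap bag<->mirror: now bag:Nina, mirror:Frank). State: mirror:Frank, bag:Nina, key:Frank

Final state: mirror:Frank, bag:Nina, key:Frank
Grace holds: (nothing).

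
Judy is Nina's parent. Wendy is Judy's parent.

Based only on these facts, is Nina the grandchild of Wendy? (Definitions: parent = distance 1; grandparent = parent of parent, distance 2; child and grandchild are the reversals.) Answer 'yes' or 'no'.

Reconstructing the parent chain from the given facts:
  Wendy -> Judy -> Nina
(each arrow means 'parent of the next')
Positions in the chain (0 = top):
  position of Wendy: 0
  position of Judy: 1
  position of Nina: 2

Nina is at position 2, Wendy is at position 0; signed distance (j - i) = -2.
'grandchild' requires j - i = -2. Actual distance is -2, so the relation HOLDS.

Answer: yes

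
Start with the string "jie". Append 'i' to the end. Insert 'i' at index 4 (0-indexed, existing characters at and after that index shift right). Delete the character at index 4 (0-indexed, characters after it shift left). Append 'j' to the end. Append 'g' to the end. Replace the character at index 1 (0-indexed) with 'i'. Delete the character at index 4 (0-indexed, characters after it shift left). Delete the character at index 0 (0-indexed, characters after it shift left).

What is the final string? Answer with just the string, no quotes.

Applying each edit step by step:
Start: "jie"
Op 1 (append 'i'): "jie" -> "jiei"
Op 2 (insert 'i' at idx 4): "jiei" -> "jieii"
Op 3 (delete idx 4 = 'i'): "jieii" -> "jiei"
Op 4 (append 'j'): "jiei" -> "jieij"
Op 5 (append 'g'): "jieij" -> "jieijg"
Op 6 (replace idx 1: 'i' -> 'i'): "jieijg" -> "jieijg"
Op 7 (delete idx 4 = 'j'): "jieijg" -> "jieig"
Op 8 (delete idx 0 = 'j'): "jieig" -> "ieig"

Answer: ieig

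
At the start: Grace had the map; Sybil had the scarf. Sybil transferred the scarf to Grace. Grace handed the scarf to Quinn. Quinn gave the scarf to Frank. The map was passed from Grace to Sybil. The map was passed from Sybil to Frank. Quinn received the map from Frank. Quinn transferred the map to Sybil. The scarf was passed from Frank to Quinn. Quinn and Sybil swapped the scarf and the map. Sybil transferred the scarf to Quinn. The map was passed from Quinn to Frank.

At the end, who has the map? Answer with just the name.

Tracking all object holders:
Start: map:Grace, scarf:Sybil
Event 1 (give scarf: Sybil -> Grace). State: map:Grace, scarf:Grace
Event 2 (give scarf: Grace -> Quinn). State: map:Grace, scarf:Quinn
Event 3 (give scarf: Quinn -> Frank). State: map:Grace, scarf:Frank
Event 4 (give map: Grace -> Sybil). State: map:Sybil, scarf:Frank
Event 5 (give map: Sybil -> Frank). State: map:Frank, scarf:Frank
Event 6 (give map: Frank -> Quinn). State: map:Quinn, scarf:Frank
Event 7 (give map: Quinn -> Sybil). State: map:Sybil, scarf:Frank
Event 8 (give scarf: Frank -> Quinn). State: map:Sybil, scarf:Quinn
Event 9 (swap scarf<->map: now scarf:Sybil, map:Quinn). State: map:Quinn, scarf:Sybil
Event 10 (give scarf: Sybil -> Quinn). State: map:Quinn, scarf:Quinn
Event 11 (give map: Quinn -> Frank). State: map:Frank, scarf:Quinn

Final state: map:Frank, scarf:Quinn
The map is held by Frank.

Answer: Frank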